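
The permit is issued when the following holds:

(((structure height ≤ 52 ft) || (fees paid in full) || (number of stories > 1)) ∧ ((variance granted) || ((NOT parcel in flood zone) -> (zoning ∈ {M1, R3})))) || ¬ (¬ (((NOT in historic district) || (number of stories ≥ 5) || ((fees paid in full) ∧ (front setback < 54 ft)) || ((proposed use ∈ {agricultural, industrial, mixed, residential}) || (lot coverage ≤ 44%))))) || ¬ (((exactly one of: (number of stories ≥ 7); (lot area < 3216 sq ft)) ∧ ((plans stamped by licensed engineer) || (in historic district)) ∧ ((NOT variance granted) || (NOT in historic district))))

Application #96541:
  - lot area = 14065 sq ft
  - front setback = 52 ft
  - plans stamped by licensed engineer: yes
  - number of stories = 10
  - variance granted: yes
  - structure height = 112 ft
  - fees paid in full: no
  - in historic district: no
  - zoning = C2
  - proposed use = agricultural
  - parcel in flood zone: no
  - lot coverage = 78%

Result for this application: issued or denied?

Atomic conditions:
  structure height ≤ 52 ft: 112 ≤ 52 is false
  fees paid in full: no → false
  number of stories > 1: 10 > 1 is true
  variance granted: yes → true
  NOT parcel in flood zone: no → true
  zoning ∈ {M1, R3}: C2 is not in the set → false
  NOT in historic district: no → true
  number of stories ≥ 5: 10 ≥ 5 is true
  front setback < 54 ft: 52 < 54 is true
  proposed use ∈ {agricultural, industrial, mixed, residential}: agricultural is in the set → true
  lot coverage ≤ 44%: 78 ≤ 44 is false
  number of stories ≥ 7: 10 ≥ 7 is true
  lot area < 3216 sq ft: 14065 < 3216 is false
  plans stamped by licensed engineer: yes → true
  in historic district: no → false
  NOT variance granted: yes → false
Combine:
[1.1] false OR false OR true = true
[1.2.2] true → false = false
[1.2] true OR false = true
[1] true AND true = true
[2.1.1.3] false AND true = false
[2.1.1.4] true OR false = true
[2.1.1] true OR true OR false OR true = true
[2.1] NOT true = false
[2] NOT false = true
[3.1.1] exactly-one(true, false) = true
[3.1.2] true OR false = true
[3.1.3] false OR true = true
[3.1] true AND true AND true = true
[3] NOT true = false
[root] true OR true OR false = true
Overall: true → issued

Issued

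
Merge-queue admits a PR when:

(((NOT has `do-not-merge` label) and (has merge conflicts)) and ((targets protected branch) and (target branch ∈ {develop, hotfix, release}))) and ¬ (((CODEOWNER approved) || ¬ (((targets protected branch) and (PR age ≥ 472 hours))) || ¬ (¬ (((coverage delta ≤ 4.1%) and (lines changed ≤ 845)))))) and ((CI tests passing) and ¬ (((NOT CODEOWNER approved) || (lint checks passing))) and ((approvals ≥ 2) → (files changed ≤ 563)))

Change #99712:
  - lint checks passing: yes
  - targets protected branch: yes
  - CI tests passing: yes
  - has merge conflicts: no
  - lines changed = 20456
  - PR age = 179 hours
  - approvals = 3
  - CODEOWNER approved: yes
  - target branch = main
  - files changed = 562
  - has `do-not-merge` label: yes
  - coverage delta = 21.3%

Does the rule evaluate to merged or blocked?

Atomic conditions:
  NOT has `do-not-merge` label: yes → false
  has merge conflicts: no → false
  targets protected branch: yes → true
  target branch ∈ {develop, hotfix, release}: main is not in the set → false
  CODEOWNER approved: yes → true
  PR age ≥ 472 hours: 179 ≥ 472 is false
  coverage delta ≤ 4.1%: 21.3 ≤ 4.1 is false
  lines changed ≤ 845: 20456 ≤ 845 is false
  CI tests passing: yes → true
  NOT CODEOWNER approved: yes → false
  lint checks passing: yes → true
  approvals ≥ 2: 3 ≥ 2 is true
  files changed ≤ 563: 562 ≤ 563 is true
Combine:
[1.1] false AND false = false
[1.2] true AND false = false
[1] false AND false = false
[2.1.2.1] true AND false = false
[2.1.2] NOT false = true
[2.1.3.1.1] false AND false = false
[2.1.3.1] NOT false = true
[2.1.3] NOT true = false
[2.1] true OR true OR false = true
[2] NOT true = false
[3.2.1] false OR true = true
[3.2] NOT true = false
[3.3] true → true = true
[3] true AND false AND true = false
[root] false AND false AND false = false
Overall: false → blocked

Blocked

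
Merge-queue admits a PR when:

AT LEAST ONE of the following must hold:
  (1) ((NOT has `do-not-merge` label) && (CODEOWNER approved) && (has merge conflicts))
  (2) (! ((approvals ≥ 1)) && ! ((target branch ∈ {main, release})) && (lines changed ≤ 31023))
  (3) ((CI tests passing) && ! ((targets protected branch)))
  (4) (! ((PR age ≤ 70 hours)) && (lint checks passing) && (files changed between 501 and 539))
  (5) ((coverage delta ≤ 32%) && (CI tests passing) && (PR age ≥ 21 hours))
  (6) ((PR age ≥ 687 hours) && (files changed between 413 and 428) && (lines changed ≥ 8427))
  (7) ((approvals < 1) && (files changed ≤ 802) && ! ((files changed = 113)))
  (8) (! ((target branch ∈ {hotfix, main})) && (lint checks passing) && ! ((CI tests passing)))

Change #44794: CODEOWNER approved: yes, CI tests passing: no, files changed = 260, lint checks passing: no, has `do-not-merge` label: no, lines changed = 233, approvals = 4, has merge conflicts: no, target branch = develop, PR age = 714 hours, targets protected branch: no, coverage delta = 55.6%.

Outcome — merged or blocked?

Blocked

Atomic conditions:
  NOT has `do-not-merge` label: no → true
  CODEOWNER approved: yes → true
  has merge conflicts: no → false
  approvals ≥ 1: 4 ≥ 1 is true
  target branch ∈ {main, release}: develop is not in the set → false
  lines changed ≤ 31023: 233 ≤ 31023 is true
  CI tests passing: no → false
  targets protected branch: no → false
  PR age ≤ 70 hours: 714 ≤ 70 is false
  lint checks passing: no → false
  files changed between 501 and 539: 260 in [501, 539] is false
  coverage delta ≤ 32%: 55.6 ≤ 32 is false
  PR age ≥ 21 hours: 714 ≥ 21 is true
  PR age ≥ 687 hours: 714 ≥ 687 is true
  files changed between 413 and 428: 260 in [413, 428] is false
  lines changed ≥ 8427: 233 ≥ 8427 is false
  approvals < 1: 4 < 1 is false
  files changed ≤ 802: 260 ≤ 802 is true
  files changed = 113: 260 == 113 is false
  target branch ∈ {hotfix, main}: develop is not in the set → false
Combine:
[1] true AND true AND false = false
[2.1] NOT true = false
[2.2] NOT false = true
[2] false AND true AND true = false
[3.2] NOT false = true
[3] false AND true = false
[4.1] NOT false = true
[4] true AND false AND false = false
[5] false AND false AND true = false
[6] true AND false AND false = false
[7.3] NOT false = true
[7] false AND true AND true = false
[8.1] NOT false = true
[8.3] NOT false = true
[8] true AND false AND true = false
[root] false OR false OR false OR false OR false OR false OR false OR false = false
Overall: false → blocked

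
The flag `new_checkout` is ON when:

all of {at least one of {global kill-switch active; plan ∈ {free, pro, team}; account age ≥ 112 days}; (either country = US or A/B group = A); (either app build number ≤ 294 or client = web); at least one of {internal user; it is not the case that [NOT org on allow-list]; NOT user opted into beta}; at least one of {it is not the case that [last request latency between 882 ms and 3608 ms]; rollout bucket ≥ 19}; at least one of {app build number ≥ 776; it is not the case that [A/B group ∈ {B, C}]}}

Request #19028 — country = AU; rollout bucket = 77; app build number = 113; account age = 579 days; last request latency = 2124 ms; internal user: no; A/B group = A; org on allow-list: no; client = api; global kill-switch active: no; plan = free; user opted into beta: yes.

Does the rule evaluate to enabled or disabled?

Disabled

Atomic conditions:
  global kill-switch active: no → false
  plan ∈ {free, pro, team}: free is in the set → true
  account age ≥ 112 days: 579 ≥ 112 is true
  country = US: AU == US is false
  A/B group = A: A == A is true
  app build number ≤ 294: 113 ≤ 294 is true
  client = web: api == web is false
  internal user: no → false
  NOT org on allow-list: no → true
  NOT user opted into beta: yes → false
  last request latency between 882 ms and 3608 ms: 2124 in [882, 3608] is true
  rollout bucket ≥ 19: 77 ≥ 19 is true
  app build number ≥ 776: 113 ≥ 776 is false
  A/B group ∈ {B, C}: A is not in the set → false
Combine:
[1] false OR true OR true = true
[2] false OR true = true
[3] true OR false = true
[4.2] NOT true = false
[4] false OR false OR false = false
[5.1] NOT true = false
[5] false OR true = true
[6.2] NOT false = true
[6] false OR true = true
[root] true AND true AND true AND false AND true AND true = false
Overall: false → disabled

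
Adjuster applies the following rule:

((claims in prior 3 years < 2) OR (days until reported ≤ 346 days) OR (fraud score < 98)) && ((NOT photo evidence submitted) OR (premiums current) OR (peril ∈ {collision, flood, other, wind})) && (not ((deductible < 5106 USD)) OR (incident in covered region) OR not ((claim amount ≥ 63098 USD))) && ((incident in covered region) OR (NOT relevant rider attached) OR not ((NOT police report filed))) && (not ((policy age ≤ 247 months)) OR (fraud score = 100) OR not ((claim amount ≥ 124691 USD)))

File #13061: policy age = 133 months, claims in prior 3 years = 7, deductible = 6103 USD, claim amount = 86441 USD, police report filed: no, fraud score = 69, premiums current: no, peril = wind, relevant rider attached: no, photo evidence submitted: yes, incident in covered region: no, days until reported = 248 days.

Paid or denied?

Paid

Atomic conditions:
  claims in prior 3 years < 2: 7 < 2 is false
  days until reported ≤ 346 days: 248 ≤ 346 is true
  fraud score < 98: 69 < 98 is true
  NOT photo evidence submitted: yes → false
  premiums current: no → false
  peril ∈ {collision, flood, other, wind}: wind is in the set → true
  deductible < 5106 USD: 6103 < 5106 is false
  incident in covered region: no → false
  claim amount ≥ 63098 USD: 86441 ≥ 63098 is true
  NOT relevant rider attached: no → true
  NOT police report filed: no → true
  policy age ≤ 247 months: 133 ≤ 247 is true
  fraud score = 100: 69 == 100 is false
  claim amount ≥ 124691 USD: 86441 ≥ 124691 is false
Combine:
[1] false OR true OR true = true
[2] false OR false OR true = true
[3.1] NOT false = true
[3.3] NOT true = false
[3] true OR false OR false = true
[4.3] NOT true = false
[4] false OR true OR false = true
[5.1] NOT true = false
[5.3] NOT false = true
[5] false OR false OR true = true
[root] true AND true AND true AND true AND true = true
Overall: true → paid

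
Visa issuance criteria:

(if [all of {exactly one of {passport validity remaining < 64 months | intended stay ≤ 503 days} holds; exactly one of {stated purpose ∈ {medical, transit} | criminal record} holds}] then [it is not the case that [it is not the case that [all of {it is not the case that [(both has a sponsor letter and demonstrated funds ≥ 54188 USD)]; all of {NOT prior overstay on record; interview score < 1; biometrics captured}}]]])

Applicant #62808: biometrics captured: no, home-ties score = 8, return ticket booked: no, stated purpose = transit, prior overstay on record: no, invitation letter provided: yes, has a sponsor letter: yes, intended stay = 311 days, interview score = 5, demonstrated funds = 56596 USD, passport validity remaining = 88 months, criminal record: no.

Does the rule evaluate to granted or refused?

Refused

Atomic conditions:
  passport validity remaining < 64 months: 88 < 64 is false
  intended stay ≤ 503 days: 311 ≤ 503 is true
  stated purpose ∈ {medical, transit}: transit is in the set → true
  criminal record: no → false
  has a sponsor letter: yes → true
  demonstrated funds ≥ 54188 USD: 56596 ≥ 54188 is true
  NOT prior overstay on record: no → true
  interview score < 1: 5 < 1 is false
  biometrics captured: no → false
Combine:
[1.1] exactly-one(false, true) = true
[1.2] exactly-one(true, false) = true
[1] true AND true = true
[2.1.1.1.1] true AND true = true
[2.1.1.1] NOT true = false
[2.1.1.2] true AND false AND false = false
[2.1.1] false AND false = false
[2.1] NOT false = true
[2] NOT true = false
[root] true → false = false
Overall: false → refused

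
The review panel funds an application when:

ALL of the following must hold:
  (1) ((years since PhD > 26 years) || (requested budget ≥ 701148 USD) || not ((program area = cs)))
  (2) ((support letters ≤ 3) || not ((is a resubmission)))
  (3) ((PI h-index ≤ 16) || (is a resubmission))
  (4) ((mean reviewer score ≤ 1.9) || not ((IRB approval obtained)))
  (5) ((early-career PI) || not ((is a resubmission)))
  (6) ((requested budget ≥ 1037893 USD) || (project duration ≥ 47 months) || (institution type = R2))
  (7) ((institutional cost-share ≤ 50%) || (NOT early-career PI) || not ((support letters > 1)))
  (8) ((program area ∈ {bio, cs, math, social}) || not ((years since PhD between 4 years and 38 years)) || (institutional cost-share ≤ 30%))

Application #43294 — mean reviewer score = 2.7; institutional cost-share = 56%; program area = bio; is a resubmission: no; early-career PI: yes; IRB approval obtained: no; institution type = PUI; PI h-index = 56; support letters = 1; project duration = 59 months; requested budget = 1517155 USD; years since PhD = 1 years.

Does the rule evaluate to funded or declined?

Declined

Atomic conditions:
  years since PhD > 26 years: 1 > 26 is false
  requested budget ≥ 701148 USD: 1517155 ≥ 701148 is true
  program area = cs: bio == cs is false
  support letters ≤ 3: 1 ≤ 3 is true
  is a resubmission: no → false
  PI h-index ≤ 16: 56 ≤ 16 is false
  mean reviewer score ≤ 1.9: 2.7 ≤ 1.9 is false
  IRB approval obtained: no → false
  early-career PI: yes → true
  requested budget ≥ 1037893 USD: 1517155 ≥ 1037893 is true
  project duration ≥ 47 months: 59 ≥ 47 is true
  institution type = R2: PUI == R2 is false
  institutional cost-share ≤ 50%: 56 ≤ 50 is false
  NOT early-career PI: yes → false
  support letters > 1: 1 > 1 is false
  program area ∈ {bio, cs, math, social}: bio is in the set → true
  years since PhD between 4 years and 38 years: 1 in [4, 38] is false
  institutional cost-share ≤ 30%: 56 ≤ 30 is false
Combine:
[1.3] NOT false = true
[1] false OR true OR true = true
[2.2] NOT false = true
[2] true OR true = true
[3] false OR false = false
[4.2] NOT false = true
[4] false OR true = true
[5.2] NOT false = true
[5] true OR true = true
[6] true OR true OR false = true
[7.3] NOT false = true
[7] false OR false OR true = true
[8.2] NOT false = true
[8] true OR true OR false = true
[root] true AND true AND false AND true AND true AND true AND true AND true = false
Overall: false → declined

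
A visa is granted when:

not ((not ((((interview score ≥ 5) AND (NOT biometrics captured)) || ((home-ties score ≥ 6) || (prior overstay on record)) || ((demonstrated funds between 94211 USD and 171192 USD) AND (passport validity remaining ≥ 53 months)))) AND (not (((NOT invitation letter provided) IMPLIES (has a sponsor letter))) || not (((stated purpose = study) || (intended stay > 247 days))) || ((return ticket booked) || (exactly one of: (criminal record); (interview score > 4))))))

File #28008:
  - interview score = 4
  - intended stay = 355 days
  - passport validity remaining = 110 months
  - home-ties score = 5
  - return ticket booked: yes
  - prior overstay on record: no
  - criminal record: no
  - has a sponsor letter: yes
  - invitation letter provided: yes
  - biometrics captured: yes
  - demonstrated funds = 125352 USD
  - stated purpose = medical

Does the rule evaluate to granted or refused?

Granted

Atomic conditions:
  interview score ≥ 5: 4 ≥ 5 is false
  NOT biometrics captured: yes → false
  home-ties score ≥ 6: 5 ≥ 6 is false
  prior overstay on record: no → false
  demonstrated funds between 94211 USD and 171192 USD: 125352 in [94211, 171192] is true
  passport validity remaining ≥ 53 months: 110 ≥ 53 is true
  NOT invitation letter provided: yes → false
  has a sponsor letter: yes → true
  stated purpose = study: medical == study is false
  intended stay > 247 days: 355 > 247 is true
  return ticket booked: yes → true
  criminal record: no → false
  interview score > 4: 4 > 4 is false
Combine:
[1.1.1.1] false AND false = false
[1.1.1.2] false OR false = false
[1.1.1.3] true AND true = true
[1.1.1] false OR false OR true = true
[1.1] NOT true = false
[1.2.1.1] false → true (antecedent false ⇒ implication holds) = true
[1.2.1] NOT true = false
[1.2.2.1] false OR true = true
[1.2.2] NOT true = false
[1.2.3.2] exactly-one(false, false) = false
[1.2.3] true OR false = true
[1.2] false OR false OR true = true
[1] false AND true = false
[root] NOT false = true
Overall: true → granted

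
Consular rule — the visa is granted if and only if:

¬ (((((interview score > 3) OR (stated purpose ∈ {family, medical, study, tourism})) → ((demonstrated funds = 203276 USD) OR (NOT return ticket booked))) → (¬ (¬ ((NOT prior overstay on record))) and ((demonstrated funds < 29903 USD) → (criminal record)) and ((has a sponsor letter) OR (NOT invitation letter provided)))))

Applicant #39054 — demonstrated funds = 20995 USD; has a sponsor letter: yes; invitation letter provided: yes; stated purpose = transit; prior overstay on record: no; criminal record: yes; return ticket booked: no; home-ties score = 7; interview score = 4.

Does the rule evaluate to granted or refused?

Atomic conditions:
  interview score > 3: 4 > 3 is true
  stated purpose ∈ {family, medical, study, tourism}: transit is not in the set → false
  demonstrated funds = 203276 USD: 20995 == 203276 is false
  NOT return ticket booked: no → true
  NOT prior overstay on record: no → true
  demonstrated funds < 29903 USD: 20995 < 29903 is true
  criminal record: yes → true
  has a sponsor letter: yes → true
  NOT invitation letter provided: yes → false
Combine:
[1.1.1] true OR false = true
[1.1.2] false OR true = true
[1.1] true → true = true
[1.2.1.1] NOT true = false
[1.2.1] NOT false = true
[1.2.2] true → true = true
[1.2.3] true OR false = true
[1.2] true AND true AND true = true
[1] true → true = true
[root] NOT true = false
Overall: false → refused

Refused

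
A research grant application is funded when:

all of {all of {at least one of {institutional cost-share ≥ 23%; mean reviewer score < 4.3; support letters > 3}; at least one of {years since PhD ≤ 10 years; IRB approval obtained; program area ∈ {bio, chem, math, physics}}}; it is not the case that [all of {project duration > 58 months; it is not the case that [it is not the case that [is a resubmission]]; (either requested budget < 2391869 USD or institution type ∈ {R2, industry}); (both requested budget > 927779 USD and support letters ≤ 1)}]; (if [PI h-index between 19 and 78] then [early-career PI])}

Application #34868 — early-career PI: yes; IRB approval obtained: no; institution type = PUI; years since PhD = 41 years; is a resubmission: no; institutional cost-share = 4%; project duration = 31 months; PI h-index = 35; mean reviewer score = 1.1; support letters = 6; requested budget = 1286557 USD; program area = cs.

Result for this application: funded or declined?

Declined

Atomic conditions:
  institutional cost-share ≥ 23%: 4 ≥ 23 is false
  mean reviewer score < 4.3: 1.1 < 4.3 is true
  support letters > 3: 6 > 3 is true
  years since PhD ≤ 10 years: 41 ≤ 10 is false
  IRB approval obtained: no → false
  program area ∈ {bio, chem, math, physics}: cs is not in the set → false
  project duration > 58 months: 31 > 58 is false
  is a resubmission: no → false
  requested budget < 2391869 USD: 1286557 < 2391869 is true
  institution type ∈ {R2, industry}: PUI is not in the set → false
  requested budget > 927779 USD: 1286557 > 927779 is true
  support letters ≤ 1: 6 ≤ 1 is false
  PI h-index between 19 and 78: 35 in [19, 78] is true
  early-career PI: yes → true
Combine:
[1.1] false OR true OR true = true
[1.2] false OR false OR false = false
[1] true AND false = false
[2.1.2.1] NOT false = true
[2.1.2] NOT true = false
[2.1.3] true OR false = true
[2.1.4] true AND false = false
[2.1] false AND false AND true AND false = false
[2] NOT false = true
[3] true → true = true
[root] false AND true AND true = false
Overall: false → declined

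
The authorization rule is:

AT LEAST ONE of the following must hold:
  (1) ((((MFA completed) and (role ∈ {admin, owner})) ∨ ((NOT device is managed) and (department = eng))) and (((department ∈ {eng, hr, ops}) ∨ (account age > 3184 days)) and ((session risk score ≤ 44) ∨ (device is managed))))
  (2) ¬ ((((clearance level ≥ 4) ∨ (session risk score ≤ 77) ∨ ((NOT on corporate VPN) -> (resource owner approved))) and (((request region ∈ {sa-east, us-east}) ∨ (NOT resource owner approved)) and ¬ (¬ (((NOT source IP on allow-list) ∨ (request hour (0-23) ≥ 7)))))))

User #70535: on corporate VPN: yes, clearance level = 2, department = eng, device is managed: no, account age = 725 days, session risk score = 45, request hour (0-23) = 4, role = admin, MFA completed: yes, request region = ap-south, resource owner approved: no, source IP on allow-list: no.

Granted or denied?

Denied

Atomic conditions:
  MFA completed: yes → true
  role ∈ {admin, owner}: admin is in the set → true
  NOT device is managed: no → true
  department = eng: eng == eng is true
  department ∈ {eng, hr, ops}: eng is in the set → true
  account age > 3184 days: 725 > 3184 is false
  session risk score ≤ 44: 45 ≤ 44 is false
  device is managed: no → false
  clearance level ≥ 4: 2 ≥ 4 is false
  session risk score ≤ 77: 45 ≤ 77 is true
  NOT on corporate VPN: yes → false
  resource owner approved: no → false
  request region ∈ {sa-east, us-east}: ap-south is not in the set → false
  NOT resource owner approved: no → true
  NOT source IP on allow-list: no → true
  request hour (0-23) ≥ 7: 4 ≥ 7 is false
Combine:
[1.1.1] true AND true = true
[1.1.2] true AND true = true
[1.1] true OR true = true
[1.2.1] true OR false = true
[1.2.2] false OR false = false
[1.2] true AND false = false
[1] true AND false = false
[2.1.1.3] false → false (antecedent false ⇒ implication holds) = true
[2.1.1] false OR true OR true = true
[2.1.2.1] false OR true = true
[2.1.2.2.1.1] true OR false = true
[2.1.2.2.1] NOT true = false
[2.1.2.2] NOT false = true
[2.1.2] true AND true = true
[2.1] true AND true = true
[2] NOT true = false
[root] false OR false = false
Overall: false → denied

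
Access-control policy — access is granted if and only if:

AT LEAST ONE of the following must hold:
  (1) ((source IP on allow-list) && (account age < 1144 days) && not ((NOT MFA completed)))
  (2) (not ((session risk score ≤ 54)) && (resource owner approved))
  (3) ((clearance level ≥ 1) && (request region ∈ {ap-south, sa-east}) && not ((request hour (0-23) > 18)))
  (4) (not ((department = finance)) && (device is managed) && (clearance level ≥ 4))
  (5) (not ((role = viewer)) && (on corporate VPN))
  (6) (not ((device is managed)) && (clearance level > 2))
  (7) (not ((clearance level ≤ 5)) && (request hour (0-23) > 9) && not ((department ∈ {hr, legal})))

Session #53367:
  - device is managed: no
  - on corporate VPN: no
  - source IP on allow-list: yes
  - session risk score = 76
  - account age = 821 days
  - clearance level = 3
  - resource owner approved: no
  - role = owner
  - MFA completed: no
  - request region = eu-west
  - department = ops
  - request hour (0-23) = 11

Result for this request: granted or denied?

Atomic conditions:
  source IP on allow-list: yes → true
  account age < 1144 days: 821 < 1144 is true
  NOT MFA completed: no → true
  session risk score ≤ 54: 76 ≤ 54 is false
  resource owner approved: no → false
  clearance level ≥ 1: 3 ≥ 1 is true
  request region ∈ {ap-south, sa-east}: eu-west is not in the set → false
  request hour (0-23) > 18: 11 > 18 is false
  department = finance: ops == finance is false
  device is managed: no → false
  clearance level ≥ 4: 3 ≥ 4 is false
  role = viewer: owner == viewer is false
  on corporate VPN: no → false
  clearance level > 2: 3 > 2 is true
  clearance level ≤ 5: 3 ≤ 5 is true
  request hour (0-23) > 9: 11 > 9 is true
  department ∈ {hr, legal}: ops is not in the set → false
Combine:
[1.3] NOT true = false
[1] true AND true AND false = false
[2.1] NOT false = true
[2] true AND false = false
[3.3] NOT false = true
[3] true AND false AND true = false
[4.1] NOT false = true
[4] true AND false AND false = false
[5.1] NOT false = true
[5] true AND false = false
[6.1] NOT false = true
[6] true AND true = true
[7.1] NOT true = false
[7.3] NOT false = true
[7] false AND true AND true = false
[root] false OR false OR false OR false OR false OR true OR false = true
Overall: true → granted

Granted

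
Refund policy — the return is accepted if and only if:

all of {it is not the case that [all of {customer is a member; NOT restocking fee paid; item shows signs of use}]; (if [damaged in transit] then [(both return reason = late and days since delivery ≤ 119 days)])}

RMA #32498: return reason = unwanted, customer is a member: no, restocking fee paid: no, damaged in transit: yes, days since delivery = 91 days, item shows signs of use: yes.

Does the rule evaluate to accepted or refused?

Refused

Atomic conditions:
  customer is a member: no → false
  NOT restocking fee paid: no → true
  item shows signs of use: yes → true
  damaged in transit: yes → true
  return reason = late: unwanted == late is false
  days since delivery ≤ 119 days: 91 ≤ 119 is true
Combine:
[1.1] false AND true AND true = false
[1] NOT false = true
[2.2] false AND true = false
[2] true → false = false
[root] true AND false = false
Overall: false → refused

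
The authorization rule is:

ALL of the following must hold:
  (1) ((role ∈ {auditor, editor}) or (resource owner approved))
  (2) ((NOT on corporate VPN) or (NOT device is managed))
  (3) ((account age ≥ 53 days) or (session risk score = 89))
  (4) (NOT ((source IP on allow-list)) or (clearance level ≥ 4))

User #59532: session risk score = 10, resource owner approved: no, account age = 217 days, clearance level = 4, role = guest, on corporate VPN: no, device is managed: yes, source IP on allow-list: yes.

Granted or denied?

Atomic conditions:
  role ∈ {auditor, editor}: guest is not in the set → false
  resource owner approved: no → false
  NOT on corporate VPN: no → true
  NOT device is managed: yes → false
  account age ≥ 53 days: 217 ≥ 53 is true
  session risk score = 89: 10 == 89 is false
  source IP on allow-list: yes → true
  clearance level ≥ 4: 4 ≥ 4 is true
Combine:
[1] false OR false = false
[2] true OR false = true
[3] true OR false = true
[4.1] NOT true = false
[4] false OR true = true
[root] false AND true AND true AND true = false
Overall: false → denied

Denied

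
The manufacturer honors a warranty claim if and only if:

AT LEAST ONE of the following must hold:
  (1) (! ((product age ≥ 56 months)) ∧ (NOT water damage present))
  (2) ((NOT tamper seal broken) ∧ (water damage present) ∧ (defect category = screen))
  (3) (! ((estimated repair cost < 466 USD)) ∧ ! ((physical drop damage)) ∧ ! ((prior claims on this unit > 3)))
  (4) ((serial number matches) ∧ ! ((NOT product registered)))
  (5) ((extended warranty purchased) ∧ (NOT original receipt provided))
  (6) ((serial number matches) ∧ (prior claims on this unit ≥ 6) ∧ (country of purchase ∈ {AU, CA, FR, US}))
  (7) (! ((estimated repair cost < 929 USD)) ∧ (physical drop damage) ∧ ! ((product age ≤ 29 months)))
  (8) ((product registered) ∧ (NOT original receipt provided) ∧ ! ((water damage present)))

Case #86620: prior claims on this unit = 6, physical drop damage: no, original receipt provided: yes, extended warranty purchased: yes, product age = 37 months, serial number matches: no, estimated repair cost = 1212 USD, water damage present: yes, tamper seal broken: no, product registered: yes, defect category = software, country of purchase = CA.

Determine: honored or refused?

Refused

Atomic conditions:
  product age ≥ 56 months: 37 ≥ 56 is false
  NOT water damage present: yes → false
  NOT tamper seal broken: no → true
  water damage present: yes → true
  defect category = screen: software == screen is false
  estimated repair cost < 466 USD: 1212 < 466 is false
  physical drop damage: no → false
  prior claims on this unit > 3: 6 > 3 is true
  serial number matches: no → false
  NOT product registered: yes → false
  extended warranty purchased: yes → true
  NOT original receipt provided: yes → false
  prior claims on this unit ≥ 6: 6 ≥ 6 is true
  country of purchase ∈ {AU, CA, FR, US}: CA is in the set → true
  estimated repair cost < 929 USD: 1212 < 929 is false
  product age ≤ 29 months: 37 ≤ 29 is false
  product registered: yes → true
Combine:
[1.1] NOT false = true
[1] true AND false = false
[2] true AND true AND false = false
[3.1] NOT false = true
[3.2] NOT false = true
[3.3] NOT true = false
[3] true AND true AND false = false
[4.2] NOT false = true
[4] false AND true = false
[5] true AND false = false
[6] false AND true AND true = false
[7.1] NOT false = true
[7.3] NOT false = true
[7] true AND false AND true = false
[8.3] NOT true = false
[8] true AND false AND false = false
[root] false OR false OR false OR false OR false OR false OR false OR false = false
Overall: false → refused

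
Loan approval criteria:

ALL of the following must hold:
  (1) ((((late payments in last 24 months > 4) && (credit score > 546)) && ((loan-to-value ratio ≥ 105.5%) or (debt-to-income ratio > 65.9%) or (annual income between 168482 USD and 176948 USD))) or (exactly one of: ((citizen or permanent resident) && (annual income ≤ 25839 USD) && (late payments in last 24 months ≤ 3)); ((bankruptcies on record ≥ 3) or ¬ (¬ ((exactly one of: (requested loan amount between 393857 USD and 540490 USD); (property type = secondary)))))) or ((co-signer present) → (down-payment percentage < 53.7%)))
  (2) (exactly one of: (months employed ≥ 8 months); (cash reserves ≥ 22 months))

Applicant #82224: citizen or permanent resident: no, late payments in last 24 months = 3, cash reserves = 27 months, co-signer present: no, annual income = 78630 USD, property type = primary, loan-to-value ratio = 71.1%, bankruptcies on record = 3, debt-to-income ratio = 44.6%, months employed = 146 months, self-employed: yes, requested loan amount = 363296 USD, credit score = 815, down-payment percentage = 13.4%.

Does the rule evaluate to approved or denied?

Atomic conditions:
  late payments in last 24 months > 4: 3 > 4 is false
  credit score > 546: 815 > 546 is true
  loan-to-value ratio ≥ 105.5%: 71.1 ≥ 105.5 is false
  debt-to-income ratio > 65.9%: 44.6 > 65.9 is false
  annual income between 168482 USD and 176948 USD: 78630 in [168482, 176948] is false
  citizen or permanent resident: no → false
  annual income ≤ 25839 USD: 78630 ≤ 25839 is false
  late payments in last 24 months ≤ 3: 3 ≤ 3 is true
  bankruptcies on record ≥ 3: 3 ≥ 3 is true
  requested loan amount between 393857 USD and 540490 USD: 363296 in [393857, 540490] is false
  property type = secondary: primary == secondary is false
  co-signer present: no → false
  down-payment percentage < 53.7%: 13.4 < 53.7 is true
  months employed ≥ 8 months: 146 ≥ 8 is true
  cash reserves ≥ 22 months: 27 ≥ 22 is true
Combine:
[1.1.1] false AND true = false
[1.1.2] false OR false OR false = false
[1.1] false AND false = false
[1.2.1] false AND false AND true = false
[1.2.2.2.1.1] exactly-one(false, false) = false
[1.2.2.2.1] NOT false = true
[1.2.2.2] NOT true = false
[1.2.2] true OR false = true
[1.2] exactly-one(false, true) = true
[1.3] false → true (antecedent false ⇒ implication holds) = true
[1] false OR true OR true = true
[2] exactly-one(true, true) = false
[root] true AND false = false
Overall: false → denied

Denied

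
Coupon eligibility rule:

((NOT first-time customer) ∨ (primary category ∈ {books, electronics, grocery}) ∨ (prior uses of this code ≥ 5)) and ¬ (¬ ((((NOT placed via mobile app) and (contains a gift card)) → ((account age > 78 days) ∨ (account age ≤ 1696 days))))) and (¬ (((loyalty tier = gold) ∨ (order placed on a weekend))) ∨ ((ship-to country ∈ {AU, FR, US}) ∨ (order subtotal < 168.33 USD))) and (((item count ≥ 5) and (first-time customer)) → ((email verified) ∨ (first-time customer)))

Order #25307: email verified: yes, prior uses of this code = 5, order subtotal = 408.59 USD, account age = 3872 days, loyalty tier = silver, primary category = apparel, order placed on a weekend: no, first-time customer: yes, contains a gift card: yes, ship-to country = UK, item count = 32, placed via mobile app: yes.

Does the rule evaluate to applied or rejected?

Atomic conditions:
  NOT first-time customer: yes → false
  primary category ∈ {books, electronics, grocery}: apparel is not in the set → false
  prior uses of this code ≥ 5: 5 ≥ 5 is true
  NOT placed via mobile app: yes → false
  contains a gift card: yes → true
  account age > 78 days: 3872 > 78 is true
  account age ≤ 1696 days: 3872 ≤ 1696 is false
  loyalty tier = gold: silver == gold is false
  order placed on a weekend: no → false
  ship-to country ∈ {AU, FR, US}: UK is not in the set → false
  order subtotal < 168.33 USD: 408.59 < 168.33 is false
  item count ≥ 5: 32 ≥ 5 is true
  first-time customer: yes → true
  email verified: yes → true
Combine:
[1] false OR false OR true = true
[2.1.1.1] false AND true = false
[2.1.1.2] true OR false = true
[2.1.1] false → true (antecedent false ⇒ implication holds) = true
[2.1] NOT true = false
[2] NOT false = true
[3.1.1] false OR false = false
[3.1] NOT false = true
[3.2] false OR false = false
[3] true OR false = true
[4.1] true AND true = true
[4.2] true OR true = true
[4] true → true = true
[root] true AND true AND true AND true = true
Overall: true → applied

Applied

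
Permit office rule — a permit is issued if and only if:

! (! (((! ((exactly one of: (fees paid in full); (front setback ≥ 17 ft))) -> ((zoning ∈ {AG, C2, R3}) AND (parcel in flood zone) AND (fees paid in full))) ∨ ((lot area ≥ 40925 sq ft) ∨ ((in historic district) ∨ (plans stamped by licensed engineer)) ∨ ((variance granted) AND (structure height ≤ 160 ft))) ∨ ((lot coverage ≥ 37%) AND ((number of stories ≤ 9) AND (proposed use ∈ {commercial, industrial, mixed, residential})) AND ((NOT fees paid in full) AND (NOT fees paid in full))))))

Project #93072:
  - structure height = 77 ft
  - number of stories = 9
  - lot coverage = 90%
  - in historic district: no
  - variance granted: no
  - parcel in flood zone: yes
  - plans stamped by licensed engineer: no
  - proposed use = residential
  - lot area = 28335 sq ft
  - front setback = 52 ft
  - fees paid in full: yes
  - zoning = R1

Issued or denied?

Denied

Atomic conditions:
  fees paid in full: yes → true
  front setback ≥ 17 ft: 52 ≥ 17 is true
  zoning ∈ {AG, C2, R3}: R1 is not in the set → false
  parcel in flood zone: yes → true
  lot area ≥ 40925 sq ft: 28335 ≥ 40925 is false
  in historic district: no → false
  plans stamped by licensed engineer: no → false
  variance granted: no → false
  structure height ≤ 160 ft: 77 ≤ 160 is true
  lot coverage ≥ 37%: 90 ≥ 37 is true
  number of stories ≤ 9: 9 ≤ 9 is true
  proposed use ∈ {commercial, industrial, mixed, residential}: residential is in the set → true
  NOT fees paid in full: yes → false
Combine:
[1.1.1.1.1] exactly-one(true, true) = false
[1.1.1.1] NOT false = true
[1.1.1.2] false AND true AND true = false
[1.1.1] true → false = false
[1.1.2.2] false OR false = false
[1.1.2.3] false AND true = false
[1.1.2] false OR false OR false = false
[1.1.3.2] true AND true = true
[1.1.3.3] false AND false = false
[1.1.3] true AND true AND false = false
[1.1] false OR false OR false = false
[1] NOT false = true
[root] NOT true = false
Overall: false → denied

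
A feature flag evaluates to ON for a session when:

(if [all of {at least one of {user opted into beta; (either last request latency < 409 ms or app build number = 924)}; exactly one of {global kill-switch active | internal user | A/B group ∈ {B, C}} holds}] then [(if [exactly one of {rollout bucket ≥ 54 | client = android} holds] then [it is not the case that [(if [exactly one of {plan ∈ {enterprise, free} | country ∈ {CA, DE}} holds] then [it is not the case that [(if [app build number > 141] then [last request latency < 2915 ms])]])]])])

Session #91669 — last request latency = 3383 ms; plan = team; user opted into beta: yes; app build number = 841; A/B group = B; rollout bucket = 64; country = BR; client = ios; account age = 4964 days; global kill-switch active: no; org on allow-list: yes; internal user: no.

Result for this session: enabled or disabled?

Disabled

Atomic conditions:
  user opted into beta: yes → true
  last request latency < 409 ms: 3383 < 409 is false
  app build number = 924: 841 == 924 is false
  global kill-switch active: no → false
  internal user: no → false
  A/B group ∈ {B, C}: B is in the set → true
  rollout bucket ≥ 54: 64 ≥ 54 is true
  client = android: ios == android is false
  plan ∈ {enterprise, free}: team is not in the set → false
  country ∈ {CA, DE}: BR is not in the set → false
  app build number > 141: 841 > 141 is true
  last request latency < 2915 ms: 3383 < 2915 is false
Combine:
[1.1.2] false OR false = false
[1.1] true OR false = true
[1.2] exactly-one(false, false, true) = true
[1] true AND true = true
[2.1] exactly-one(true, false) = true
[2.2.1.1] exactly-one(false, false) = false
[2.2.1.2.1] true → false = false
[2.2.1.2] NOT false = true
[2.2.1] false → true (antecedent false ⇒ implication holds) = true
[2.2] NOT true = false
[2] true → false = false
[root] true → false = false
Overall: false → disabled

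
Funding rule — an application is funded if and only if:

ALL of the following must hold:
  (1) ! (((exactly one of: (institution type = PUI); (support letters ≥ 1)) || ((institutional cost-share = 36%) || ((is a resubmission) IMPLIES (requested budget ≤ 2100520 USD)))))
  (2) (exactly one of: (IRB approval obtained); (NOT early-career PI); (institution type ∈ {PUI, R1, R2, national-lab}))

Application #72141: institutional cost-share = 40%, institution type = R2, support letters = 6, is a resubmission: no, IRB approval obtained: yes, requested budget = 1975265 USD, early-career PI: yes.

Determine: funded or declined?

Declined

Atomic conditions:
  institution type = PUI: R2 == PUI is false
  support letters ≥ 1: 6 ≥ 1 is true
  institutional cost-share = 36%: 40 == 36 is false
  is a resubmission: no → false
  requested budget ≤ 2100520 USD: 1975265 ≤ 2100520 is true
  IRB approval obtained: yes → true
  NOT early-career PI: yes → false
  institution type ∈ {PUI, R1, R2, national-lab}: R2 is in the set → true
Combine:
[1.1.1] exactly-one(false, true) = true
[1.1.2.2] false → true (antecedent false ⇒ implication holds) = true
[1.1.2] false OR true = true
[1.1] true OR true = true
[1] NOT true = false
[2] exactly-one(true, false, true) = false
[root] false AND false = false
Overall: false → declined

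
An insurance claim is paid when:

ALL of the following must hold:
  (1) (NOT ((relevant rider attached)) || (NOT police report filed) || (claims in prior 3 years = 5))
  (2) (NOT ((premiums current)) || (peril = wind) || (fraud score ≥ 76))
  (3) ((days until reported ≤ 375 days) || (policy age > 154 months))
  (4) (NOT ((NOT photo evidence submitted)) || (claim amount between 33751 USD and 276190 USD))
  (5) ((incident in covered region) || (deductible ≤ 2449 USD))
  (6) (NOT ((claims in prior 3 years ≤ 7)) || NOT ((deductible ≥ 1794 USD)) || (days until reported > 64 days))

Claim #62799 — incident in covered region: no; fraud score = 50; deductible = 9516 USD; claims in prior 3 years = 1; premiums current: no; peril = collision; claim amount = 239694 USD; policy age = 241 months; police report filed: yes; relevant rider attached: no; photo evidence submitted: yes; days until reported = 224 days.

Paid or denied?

Denied

Atomic conditions:
  relevant rider attached: no → false
  NOT police report filed: yes → false
  claims in prior 3 years = 5: 1 == 5 is false
  premiums current: no → false
  peril = wind: collision == wind is false
  fraud score ≥ 76: 50 ≥ 76 is false
  days until reported ≤ 375 days: 224 ≤ 375 is true
  policy age > 154 months: 241 > 154 is true
  NOT photo evidence submitted: yes → false
  claim amount between 33751 USD and 276190 USD: 239694 in [33751, 276190] is true
  incident in covered region: no → false
  deductible ≤ 2449 USD: 9516 ≤ 2449 is false
  claims in prior 3 years ≤ 7: 1 ≤ 7 is true
  deductible ≥ 1794 USD: 9516 ≥ 1794 is true
  days until reported > 64 days: 224 > 64 is true
Combine:
[1.1] NOT false = true
[1] true OR false OR false = true
[2.1] NOT false = true
[2] true OR false OR false = true
[3] true OR true = true
[4.1] NOT false = true
[4] true OR true = true
[5] false OR false = false
[6.1] NOT true = false
[6.2] NOT true = false
[6] false OR false OR true = true
[root] true AND true AND true AND true AND false AND true = false
Overall: false → denied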